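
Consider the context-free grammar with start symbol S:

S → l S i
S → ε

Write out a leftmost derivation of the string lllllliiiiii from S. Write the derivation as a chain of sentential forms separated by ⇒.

S ⇒ lSi   [S → l S i]
lSi ⇒ llSii   [S → l S i]
llSii ⇒ lllSiii   [S → l S i]
lllSiii ⇒ llllSiiii   [S → l S i]
llllSiiii ⇒ lllllSiiiii   [S → l S i]
lllllSiiiii ⇒ llllllSiiiiii   [S → l S i]
llllllSiiiiii ⇒ lllllliiiiii   [S → ε]

S⇒lSi⇒llSii⇒lllSiii⇒llllSiiii⇒lllllSiiiii⇒llllllSiiiiii⇒lllllliiiiii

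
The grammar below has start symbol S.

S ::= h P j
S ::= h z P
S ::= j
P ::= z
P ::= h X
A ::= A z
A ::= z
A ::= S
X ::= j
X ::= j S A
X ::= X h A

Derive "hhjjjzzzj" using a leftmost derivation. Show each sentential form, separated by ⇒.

S ⇒ hPj ⇒ hhXj ⇒ hhjSAj ⇒ hhjjAj ⇒ hhjjAzj ⇒ hhjjAzzj ⇒ hhjjAzzzj ⇒ hhjjSzzzj ⇒ hhjjjzzzj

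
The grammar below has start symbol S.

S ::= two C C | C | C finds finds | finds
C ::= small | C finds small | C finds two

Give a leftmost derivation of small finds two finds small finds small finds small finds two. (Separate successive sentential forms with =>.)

S => C   [S ::= C]
C => C finds two   [C ::= C finds two]
C finds two => C finds small finds two   [C ::= C finds small]
C finds small finds two => C finds small finds small finds two   [C ::= C finds small]
C finds small finds small finds two => C finds small finds small finds small finds two   [C ::= C finds small]
C finds small finds small finds small finds two => C finds two finds small finds small finds small finds two   [C ::= C finds two]
C finds two finds small finds small finds small finds two => small finds two finds small finds small finds small finds two   [C ::= small]

S => C => C finds two => C finds small finds two => C finds small finds small finds two => C finds small finds small finds small finds two => C finds two finds small finds small finds small finds two => small finds two finds small finds small finds small finds two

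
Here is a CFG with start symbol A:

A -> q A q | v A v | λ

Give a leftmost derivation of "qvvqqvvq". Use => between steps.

A => qAq => qvAvq => qvvAvvq => qvvqAqvvq => qvvqqvvq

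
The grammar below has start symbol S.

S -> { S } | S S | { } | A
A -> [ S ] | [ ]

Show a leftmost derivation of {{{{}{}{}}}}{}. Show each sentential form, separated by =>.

S => SS   [S -> S S]
SS => {S}S   [S -> { S }]
{S}S => {{S}}S   [S -> { S }]
{{S}}S => {{{S}}}S   [S -> { S }]
{{{S}}}S => {{{SS}}}S   [S -> S S]
{{{SS}}}S => {{{SSS}}}S   [S -> S S]
{{{SSS}}}S => {{{{}SS}}}S   [S -> { }]
{{{{}SS}}}S => {{{{}{}S}}}S   [S -> { }]
{{{{}{}S}}}S => {{{{}{}{}}}}S   [S -> { }]
{{{{}{}{}}}}S => {{{{}{}{}}}}{}   [S -> { }]

S => SS => {S}S => {{S}}S => {{{S}}}S => {{{SS}}}S => {{{SSS}}}S => {{{{}SS}}}S => {{{{}{}S}}}S => {{{{}{}{}}}}S => {{{{}{}{}}}}{}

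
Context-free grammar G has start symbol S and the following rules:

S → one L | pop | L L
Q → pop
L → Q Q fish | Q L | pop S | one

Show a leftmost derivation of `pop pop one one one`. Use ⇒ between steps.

S ⇒ L L ⇒ pop S L ⇒ pop L L L ⇒ pop Q L L L ⇒ pop pop L L L ⇒ pop pop one L L ⇒ pop pop one one L ⇒ pop pop one one one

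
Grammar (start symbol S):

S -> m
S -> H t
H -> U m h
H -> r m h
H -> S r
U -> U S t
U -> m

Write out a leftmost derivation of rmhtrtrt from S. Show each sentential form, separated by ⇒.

S ⇒ Ht   [S -> H t]
Ht ⇒ Srt   [H -> S r]
Srt ⇒ Htrt   [S -> H t]
Htrt ⇒ Srtrt   [H -> S r]
Srtrt ⇒ Htrtrt   [S -> H t]
Htrtrt ⇒ rmhtrtrt   [H -> r m h]

S⇒Ht⇒Srt⇒Htrt⇒Srtrt⇒Htrtrt⇒rmhtrtrt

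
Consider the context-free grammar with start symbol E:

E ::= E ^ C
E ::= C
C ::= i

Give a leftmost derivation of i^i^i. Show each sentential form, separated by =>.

E => E^C   [E ::= E ^ C]
E^C => E^C^C   [E ::= E ^ C]
E^C^C => C^C^C   [E ::= C]
C^C^C => i^C^C   [C ::= i]
i^C^C => i^i^C   [C ::= i]
i^i^C => i^i^i   [C ::= i]

E => E^C => E^C^C => C^C^C => i^C^C => i^i^C => i^i^i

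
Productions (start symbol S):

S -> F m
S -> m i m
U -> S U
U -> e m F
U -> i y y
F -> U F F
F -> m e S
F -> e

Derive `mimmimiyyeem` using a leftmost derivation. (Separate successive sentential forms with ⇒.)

S⇒Fm⇒UFFm⇒SUFFm⇒mimUFFm⇒mimSUFFm⇒mimmimUFFm⇒mimmimiyyFFm⇒mimmimiyyeFm⇒mimmimiyyeem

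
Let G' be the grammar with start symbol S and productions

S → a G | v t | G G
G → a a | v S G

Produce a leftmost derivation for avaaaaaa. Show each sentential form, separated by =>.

S => aG => avSG => avGGG => avaaGG => avaaaaG => avaaaaaa

S => aG   [S → a G]
aG => avSG   [G → v S G]
avSG => avGGG   [S → G G]
avGGG => avaaGG   [G → a a]
avaaGG => avaaaaG   [G → a a]
avaaaaG => avaaaaaa   [G → a a]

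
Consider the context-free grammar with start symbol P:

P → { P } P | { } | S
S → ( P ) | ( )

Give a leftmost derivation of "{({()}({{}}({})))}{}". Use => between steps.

P=>{P}P=>{S}P=>{(P)}P=>{({P}P)}P=>{({S}P)}P=>{({()}P)}P=>{({()}S)}P=>{({()}(P))}P=>{({()}({P}P))}P=>{({()}({{}}P))}P=>{({()}({{}}S))}P=>{({()}({{}}(P)))}P=>{({()}({{}}({})))}P=>{({()}({{}}({})))}{}

P => {P}P   [P → { P } P]
{P}P => {S}P   [P → S]
{S}P => {(P)}P   [S → ( P )]
{(P)}P => {({P}P)}P   [P → { P } P]
{({P}P)}P => {({S}P)}P   [P → S]
{({S}P)}P => {({()}P)}P   [S → ( )]
{({()}P)}P => {({()}S)}P   [P → S]
{({()}S)}P => {({()}(P))}P   [S → ( P )]
{({()}(P))}P => {({()}({P}P))}P   [P → { P } P]
{({()}({P}P))}P => {({()}({{}}P))}P   [P → { }]
{({()}({{}}P))}P => {({()}({{}}S))}P   [P → S]
{({()}({{}}S))}P => {({()}({{}}(P)))}P   [S → ( P )]
{({()}({{}}(P)))}P => {({()}({{}}({})))}P   [P → { }]
{({()}({{}}({})))}P => {({()}({{}}({})))}{}   [P → { }]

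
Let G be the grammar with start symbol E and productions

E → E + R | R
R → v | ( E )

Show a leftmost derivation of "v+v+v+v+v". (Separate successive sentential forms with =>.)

E=>E+R=>E+R+R=>E+R+R+R=>E+R+R+R+R=>R+R+R+R+R=>v+R+R+R+R=>v+v+R+R+R=>v+v+v+R+R=>v+v+v+v+R=>v+v+v+v+v

E => E+R   [E → E + R]
E+R => E+R+R   [E → E + R]
E+R+R => E+R+R+R   [E → E + R]
E+R+R+R => E+R+R+R+R   [E → E + R]
E+R+R+R+R => R+R+R+R+R   [E → R]
R+R+R+R+R => v+R+R+R+R   [R → v]
v+R+R+R+R => v+v+R+R+R   [R → v]
v+v+R+R+R => v+v+v+R+R   [R → v]
v+v+v+R+R => v+v+v+v+R   [R → v]
v+v+v+v+R => v+v+v+v+v   [R → v]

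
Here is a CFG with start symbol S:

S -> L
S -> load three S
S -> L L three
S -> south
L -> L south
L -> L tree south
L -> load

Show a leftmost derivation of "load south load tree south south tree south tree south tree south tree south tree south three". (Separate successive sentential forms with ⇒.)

S ⇒ L L three   [S -> L L three]
L L three ⇒ L south L three   [L -> L south]
L south L three ⇒ load south L three   [L -> load]
load south L three ⇒ load south L tree south three   [L -> L tree south]
load south L tree south three ⇒ load south L tree south tree south three   [L -> L tree south]
load south L tree south tree south three ⇒ load south L tree south tree south tree south three   [L -> L tree south]
load south L tree south tree south tree south three ⇒ load south L tree south tree south tree south tree south three   [L -> L tree south]
load south L tree south tree south tree south tree south three ⇒ load south L tree south tree south tree south tree south tree south three   [L -> L tree south]
load south L tree south tree south tree south tree south tree south three ⇒ load south L south tree south tree south tree south tree south tree south three   [L -> L south]
load south L south tree south tree south tree south tree south tree south three ⇒ load south L tree south south tree south tree south tree south tree south tree south three   [L -> L tree south]
load south L tree south south tree south tree south tree south tree south tree south three ⇒ load south load tree south south tree south tree south tree south tree south tree south three   [L -> load]

S ⇒ L L three ⇒ L south L three ⇒ load south L three ⇒ load south L tree south three ⇒ load south L tree south tree south three ⇒ load south L tree south tree south tree south three ⇒ load south L tree south tree south tree south tree south three ⇒ load south L tree south tree south tree south tree south tree south three ⇒ load south L south tree south tree south tree south tree south tree south three ⇒ load south L tree south south tree south tree south tree south tree south tree south three ⇒ load south load tree south south tree south tree south tree south tree south tree south three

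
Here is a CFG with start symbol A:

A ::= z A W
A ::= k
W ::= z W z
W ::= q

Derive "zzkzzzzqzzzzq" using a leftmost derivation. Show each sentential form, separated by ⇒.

A ⇒ zAW   [A ::= z A W]
zAW ⇒ zzAWW   [A ::= z A W]
zzAWW ⇒ zzkWW   [A ::= k]
zzkWW ⇒ zzkzWzW   [W ::= z W z]
zzkzWzW ⇒ zzkzzWzzW   [W ::= z W z]
zzkzzWzzW ⇒ zzkzzzWzzzW   [W ::= z W z]
zzkzzzWzzzW ⇒ zzkzzzzWzzzzW   [W ::= z W z]
zzkzzzzWzzzzW ⇒ zzkzzzzqzzzzW   [W ::= q]
zzkzzzzqzzzzW ⇒ zzkzzzzqzzzzq   [W ::= q]

A ⇒ zAW ⇒ zzAWW ⇒ zzkWW ⇒ zzkzWzW ⇒ zzkzzWzzW ⇒ zzkzzzWzzzW ⇒ zzkzzzzWzzzzW ⇒ zzkzzzzqzzzzW ⇒ zzkzzzzqzzzzq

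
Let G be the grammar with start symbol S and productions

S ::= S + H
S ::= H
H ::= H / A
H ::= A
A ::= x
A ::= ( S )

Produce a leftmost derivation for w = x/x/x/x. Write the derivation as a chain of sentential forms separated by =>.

S => H => H/A => H/A/A => H/A/A/A => A/A/A/A => x/A/A/A => x/x/A/A => x/x/x/A => x/x/x/x

S => H   [S ::= H]
H => H/A   [H ::= H / A]
H/A => H/A/A   [H ::= H / A]
H/A/A => H/A/A/A   [H ::= H / A]
H/A/A/A => A/A/A/A   [H ::= A]
A/A/A/A => x/A/A/A   [A ::= x]
x/A/A/A => x/x/A/A   [A ::= x]
x/x/A/A => x/x/x/A   [A ::= x]
x/x/x/A => x/x/x/x   [A ::= x]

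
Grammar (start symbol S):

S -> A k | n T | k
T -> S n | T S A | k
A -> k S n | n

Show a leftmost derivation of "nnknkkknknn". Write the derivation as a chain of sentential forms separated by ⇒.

S ⇒ nT ⇒ nSn ⇒ nnTn ⇒ nnTSAn ⇒ nnTSASAn ⇒ nnSnSASAn ⇒ nnknSASAn ⇒ nnknkASAn ⇒ nnknkkSnSAn ⇒ nnknkkknSAn ⇒ nnknkkknkAn ⇒ nnknkkknknn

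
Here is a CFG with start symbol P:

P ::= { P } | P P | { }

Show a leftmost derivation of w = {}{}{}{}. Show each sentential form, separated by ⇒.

P ⇒ PP ⇒ {}P ⇒ {}PP ⇒ {}PPP ⇒ {}{}PP ⇒ {}{}{}P ⇒ {}{}{}{}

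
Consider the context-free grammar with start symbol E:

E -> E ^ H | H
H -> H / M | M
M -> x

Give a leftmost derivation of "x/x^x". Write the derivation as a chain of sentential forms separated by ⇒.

E ⇒ E^H ⇒ H^H ⇒ H/M^H ⇒ M/M^H ⇒ x/M^H ⇒ x/x^H ⇒ x/x^M ⇒ x/x^x

E ⇒ E^H   [E -> E ^ H]
E^H ⇒ H^H   [E -> H]
H^H ⇒ H/M^H   [H -> H / M]
H/M^H ⇒ M/M^H   [H -> M]
M/M^H ⇒ x/M^H   [M -> x]
x/M^H ⇒ x/x^H   [M -> x]
x/x^H ⇒ x/x^M   [H -> M]
x/x^M ⇒ x/x^x   [M -> x]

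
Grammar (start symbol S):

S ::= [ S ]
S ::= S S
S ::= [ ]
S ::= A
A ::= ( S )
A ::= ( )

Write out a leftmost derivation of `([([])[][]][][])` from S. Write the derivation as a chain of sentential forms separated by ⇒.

S ⇒ A   [S ::= A]
A ⇒ (S)   [A ::= ( S )]
(S) ⇒ (SS)   [S ::= S S]
(SS) ⇒ (SSS)   [S ::= S S]
(SSS) ⇒ ([S]SS)   [S ::= [ S ]]
([S]SS) ⇒ ([SS]SS)   [S ::= S S]
([SS]SS) ⇒ ([SSS]SS)   [S ::= S S]
([SSS]SS) ⇒ ([ASS]SS)   [S ::= A]
([ASS]SS) ⇒ ([(S)SS]SS)   [A ::= ( S )]
([(S)SS]SS) ⇒ ([([])SS]SS)   [S ::= [ ]]
([([])SS]SS) ⇒ ([([])[]S]SS)   [S ::= [ ]]
([([])[]S]SS) ⇒ ([([])[][]]SS)   [S ::= [ ]]
([([])[][]]SS) ⇒ ([([])[][]][]S)   [S ::= [ ]]
([([])[][]][]S) ⇒ ([([])[][]][][])   [S ::= [ ]]

S⇒A⇒(S)⇒(SS)⇒(SSS)⇒([S]SS)⇒([SS]SS)⇒([SSS]SS)⇒([ASS]SS)⇒([(S)SS]SS)⇒([([])SS]SS)⇒([([])[]S]SS)⇒([([])[][]]SS)⇒([([])[][]][]S)⇒([([])[][]][][])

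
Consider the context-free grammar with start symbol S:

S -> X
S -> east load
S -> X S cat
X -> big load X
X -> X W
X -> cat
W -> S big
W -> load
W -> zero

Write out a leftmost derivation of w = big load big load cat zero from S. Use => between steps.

S => X => big load X => big load big load X => big load big load X W => big load big load cat W => big load big load cat zero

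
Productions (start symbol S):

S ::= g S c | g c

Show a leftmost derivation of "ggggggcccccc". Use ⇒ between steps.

S ⇒ gSc   [S ::= g S c]
gSc ⇒ ggScc   [S ::= g S c]
ggScc ⇒ gggSccc   [S ::= g S c]
gggSccc ⇒ ggggScccc   [S ::= g S c]
ggggScccc ⇒ gggggSccccc   [S ::= g S c]
gggggSccccc ⇒ ggggggcccccc   [S ::= g c]

S ⇒ gSc ⇒ ggScc ⇒ gggSccc ⇒ ggggScccc ⇒ gggggSccccc ⇒ ggggggcccccc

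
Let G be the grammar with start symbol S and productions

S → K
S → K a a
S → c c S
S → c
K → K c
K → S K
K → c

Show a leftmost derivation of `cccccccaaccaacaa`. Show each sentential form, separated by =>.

S => Kaa => SKaa => KaaKaa => KcaaKaa => SKcaaKaa => KaaKcaaKaa => KcaaKcaaKaa => SKcaaKcaaKaa => ccSKcaaKcaaKaa => ccccSKcaaKcaaKaa => cccccKcaaKcaaKaa => cccccccaaKcaaKaa => cccccccaaccaaKaa => cccccccaaccaacaa

S => Kaa   [S → K a a]
Kaa => SKaa   [K → S K]
SKaa => KaaKaa   [S → K a a]
KaaKaa => KcaaKaa   [K → K c]
KcaaKaa => SKcaaKaa   [K → S K]
SKcaaKaa => KaaKcaaKaa   [S → K a a]
KaaKcaaKaa => KcaaKcaaKaa   [K → K c]
KcaaKcaaKaa => SKcaaKcaaKaa   [K → S K]
SKcaaKcaaKaa => ccSKcaaKcaaKaa   [S → c c S]
ccSKcaaKcaaKaa => ccccSKcaaKcaaKaa   [S → c c S]
ccccSKcaaKcaaKaa => cccccKcaaKcaaKaa   [S → c]
cccccKcaaKcaaKaa => cccccccaaKcaaKaa   [K → c]
cccccccaaKcaaKaa => cccccccaaccaaKaa   [K → c]
cccccccaaccaaKaa => cccccccaaccaacaa   [K → c]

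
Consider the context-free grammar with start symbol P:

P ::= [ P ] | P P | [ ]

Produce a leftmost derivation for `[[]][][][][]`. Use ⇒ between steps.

P⇒PP⇒PPP⇒PPPP⇒[P]PPP⇒[[]]PPP⇒[[]]PPPP⇒[[]][]PPP⇒[[]][][]PP⇒[[]][][][]P⇒[[]][][][][]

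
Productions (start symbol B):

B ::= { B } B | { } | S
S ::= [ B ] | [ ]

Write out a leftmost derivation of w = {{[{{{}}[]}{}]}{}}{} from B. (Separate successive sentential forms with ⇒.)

B ⇒ {B}B   [B ::= { B } B]
{B}B ⇒ {{B}B}B   [B ::= { B } B]
{{B}B}B ⇒ {{S}B}B   [B ::= S]
{{S}B}B ⇒ {{[B]}B}B   [S ::= [ B ]]
{{[B]}B}B ⇒ {{[{B}B]}B}B   [B ::= { B } B]
{{[{B}B]}B}B ⇒ {{[{{B}B}B]}B}B   [B ::= { B } B]
{{[{{B}B}B]}B}B ⇒ {{[{{{}}B}B]}B}B   [B ::= { }]
{{[{{{}}B}B]}B}B ⇒ {{[{{{}}S}B]}B}B   [B ::= S]
{{[{{{}}S}B]}B}B ⇒ {{[{{{}}[]}B]}B}B   [S ::= [ ]]
{{[{{{}}[]}B]}B}B ⇒ {{[{{{}}[]}{}]}B}B   [B ::= { }]
{{[{{{}}[]}{}]}B}B ⇒ {{[{{{}}[]}{}]}{}}B   [B ::= { }]
{{[{{{}}[]}{}]}{}}B ⇒ {{[{{{}}[]}{}]}{}}{}   [B ::= { }]

B ⇒ {B}B ⇒ {{B}B}B ⇒ {{S}B}B ⇒ {{[B]}B}B ⇒ {{[{B}B]}B}B ⇒ {{[{{B}B}B]}B}B ⇒ {{[{{{}}B}B]}B}B ⇒ {{[{{{}}S}B]}B}B ⇒ {{[{{{}}[]}B]}B}B ⇒ {{[{{{}}[]}{}]}B}B ⇒ {{[{{{}}[]}{}]}{}}B ⇒ {{[{{{}}[]}{}]}{}}{}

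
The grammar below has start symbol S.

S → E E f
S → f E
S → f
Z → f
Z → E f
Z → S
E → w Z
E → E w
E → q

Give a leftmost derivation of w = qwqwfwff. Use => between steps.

S=>EEf=>qEf=>qwZf=>qwSf=>qwEEff=>qwqEff=>qwqEwff=>qwqwZwff=>qwqwfwff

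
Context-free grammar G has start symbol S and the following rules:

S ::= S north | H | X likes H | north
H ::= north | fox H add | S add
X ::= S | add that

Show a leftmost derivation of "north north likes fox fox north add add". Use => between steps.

S => X likes H => S likes H => S north likes H => H north likes H => north north likes H => north north likes fox H add => north north likes fox fox H add add => north north likes fox fox north add add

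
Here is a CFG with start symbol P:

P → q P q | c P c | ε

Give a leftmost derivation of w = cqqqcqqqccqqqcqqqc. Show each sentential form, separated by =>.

P => cPc   [P → c P c]
cPc => cqPqc   [P → q P q]
cqPqc => cqqPqqc   [P → q P q]
cqqPqqc => cqqqPqqqc   [P → q P q]
cqqqPqqqc => cqqqcPcqqqc   [P → c P c]
cqqqcPcqqqc => cqqqcqPqcqqqc   [P → q P q]
cqqqcqPqcqqqc => cqqqcqqPqqcqqqc   [P → q P q]
cqqqcqqPqqcqqqc => cqqqcqqqPqqqcqqqc   [P → q P q]
cqqqcqqqPqqqcqqqc => cqqqcqqqcPcqqqcqqqc   [P → c P c]
cqqqcqqqcPcqqqcqqqc => cqqqcqqqccqqqcqqqc   [P → ε]

P => cPc => cqPqc => cqqPqqc => cqqqPqqqc => cqqqcPcqqqc => cqqqcqPqcqqqc => cqqqcqqPqqcqqqc => cqqqcqqqPqqqcqqqc => cqqqcqqqcPcqqqcqqqc => cqqqcqqqccqqqcqqqc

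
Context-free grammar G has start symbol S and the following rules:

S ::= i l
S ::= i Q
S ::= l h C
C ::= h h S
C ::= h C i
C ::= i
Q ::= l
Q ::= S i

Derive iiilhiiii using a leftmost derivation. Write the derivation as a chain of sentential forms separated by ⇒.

S ⇒ iQ ⇒ iSi ⇒ iiQi ⇒ iiSii ⇒ iiiQii ⇒ iiiSiii ⇒ iiilhCiii ⇒ iiilhiiii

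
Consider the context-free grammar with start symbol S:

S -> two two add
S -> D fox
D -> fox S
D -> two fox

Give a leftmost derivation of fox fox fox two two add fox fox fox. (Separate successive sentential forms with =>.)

S => D fox   [S -> D fox]
D fox => fox S fox   [D -> fox S]
fox S fox => fox D fox fox   [S -> D fox]
fox D fox fox => fox fox S fox fox   [D -> fox S]
fox fox S fox fox => fox fox D fox fox fox   [S -> D fox]
fox fox D fox fox fox => fox fox fox S fox fox fox   [D -> fox S]
fox fox fox S fox fox fox => fox fox fox two two add fox fox fox   [S -> two two add]

S => D fox => fox S fox => fox D fox fox => fox fox S fox fox => fox fox D fox fox fox => fox fox fox S fox fox fox => fox fox fox two two add fox fox fox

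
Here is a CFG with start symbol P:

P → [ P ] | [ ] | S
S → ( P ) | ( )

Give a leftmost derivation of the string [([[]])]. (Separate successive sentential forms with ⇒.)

P ⇒ [P]   [P → [ P ]]
[P] ⇒ [S]   [P → S]
[S] ⇒ [(P)]   [S → ( P )]
[(P)] ⇒ [([P])]   [P → [ P ]]
[([P])] ⇒ [([[]])]   [P → [ ]]

P⇒[P]⇒[S]⇒[(P)]⇒[([P])]⇒[([[]])]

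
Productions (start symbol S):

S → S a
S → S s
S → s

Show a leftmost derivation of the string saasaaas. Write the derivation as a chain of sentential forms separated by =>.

S => Ss   [S → S s]
Ss => Sas   [S → S a]
Sas => Saas   [S → S a]
Saas => Saaas   [S → S a]
Saaas => Ssaaas   [S → S s]
Ssaaas => Sasaaas   [S → S a]
Sasaaas => Saasaaas   [S → S a]
Saasaaas => saasaaas   [S → s]

S => Ss => Sas => Saas => Saaas => Ssaaas => Sasaaas => Saasaaas => saasaaas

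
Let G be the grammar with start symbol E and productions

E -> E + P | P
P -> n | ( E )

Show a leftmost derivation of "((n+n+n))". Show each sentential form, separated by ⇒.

E⇒P⇒(E)⇒(P)⇒((E))⇒((E+P))⇒((E+P+P))⇒((P+P+P))⇒((n+P+P))⇒((n+n+P))⇒((n+n+n))

E ⇒ P   [E -> P]
P ⇒ (E)   [P -> ( E )]
(E) ⇒ (P)   [E -> P]
(P) ⇒ ((E))   [P -> ( E )]
((E)) ⇒ ((E+P))   [E -> E + P]
((E+P)) ⇒ ((E+P+P))   [E -> E + P]
((E+P+P)) ⇒ ((P+P+P))   [E -> P]
((P+P+P)) ⇒ ((n+P+P))   [P -> n]
((n+P+P)) ⇒ ((n+n+P))   [P -> n]
((n+n+P)) ⇒ ((n+n+n))   [P -> n]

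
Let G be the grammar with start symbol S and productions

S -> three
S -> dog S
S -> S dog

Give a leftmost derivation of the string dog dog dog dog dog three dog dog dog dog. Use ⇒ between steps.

S ⇒ S dog ⇒ dog S dog ⇒ dog dog S dog ⇒ dog dog S dog dog ⇒ dog dog S dog dog dog ⇒ dog dog dog S dog dog dog ⇒ dog dog dog dog S dog dog dog ⇒ dog dog dog dog dog S dog dog dog ⇒ dog dog dog dog dog S dog dog dog dog ⇒ dog dog dog dog dog three dog dog dog dog

S ⇒ S dog   [S -> S dog]
S dog ⇒ dog S dog   [S -> dog S]
dog S dog ⇒ dog dog S dog   [S -> dog S]
dog dog S dog ⇒ dog dog S dog dog   [S -> S dog]
dog dog S dog dog ⇒ dog dog S dog dog dog   [S -> S dog]
dog dog S dog dog dog ⇒ dog dog dog S dog dog dog   [S -> dog S]
dog dog dog S dog dog dog ⇒ dog dog dog dog S dog dog dog   [S -> dog S]
dog dog dog dog S dog dog dog ⇒ dog dog dog dog dog S dog dog dog   [S -> dog S]
dog dog dog dog dog S dog dog dog ⇒ dog dog dog dog dog S dog dog dog dog   [S -> S dog]
dog dog dog dog dog S dog dog dog dog ⇒ dog dog dog dog dog three dog dog dog dog   [S -> three]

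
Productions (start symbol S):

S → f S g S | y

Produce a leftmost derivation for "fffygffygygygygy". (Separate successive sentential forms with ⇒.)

S ⇒ fSgS   [S → f S g S]
fSgS ⇒ ffSgSgS   [S → f S g S]
ffSgSgS ⇒ fffSgSgSgS   [S → f S g S]
fffSgSgSgS ⇒ fffygSgSgS   [S → y]
fffygSgSgS ⇒ fffygfSgSgSgS   [S → f S g S]
fffygfSgSgSgS ⇒ fffygffSgSgSgSgS   [S → f S g S]
fffygffSgSgSgSgS ⇒ fffygffygSgSgSgS   [S → y]
fffygffygSgSgSgS ⇒ fffygffygygSgSgS   [S → y]
fffygffygygSgSgS ⇒ fffygffygygygSgS   [S → y]
fffygffygygygSgS ⇒ fffygffygygygygS   [S → y]
fffygffygygygygS ⇒ fffygffygygygygy   [S → y]

S⇒fSgS⇒ffSgSgS⇒fffSgSgSgS⇒fffygSgSgS⇒fffygfSgSgSgS⇒fffygffSgSgSgSgS⇒fffygffygSgSgSgS⇒fffygffygygSgSgS⇒fffygffygygygSgS⇒fffygffygygygygS⇒fffygffygygygygy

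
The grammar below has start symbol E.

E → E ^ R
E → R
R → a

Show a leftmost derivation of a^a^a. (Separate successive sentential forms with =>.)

E => E^R   [E → E ^ R]
E^R => E^R^R   [E → E ^ R]
E^R^R => R^R^R   [E → R]
R^R^R => a^R^R   [R → a]
a^R^R => a^a^R   [R → a]
a^a^R => a^a^a   [R → a]

E => E^R => E^R^R => R^R^R => a^R^R => a^a^R => a^a^a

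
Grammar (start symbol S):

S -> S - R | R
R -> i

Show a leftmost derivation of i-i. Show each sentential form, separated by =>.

S => S-R   [S -> S - R]
S-R => R-R   [S -> R]
R-R => i-R   [R -> i]
i-R => i-i   [R -> i]

S => S-R => R-R => i-R => i-i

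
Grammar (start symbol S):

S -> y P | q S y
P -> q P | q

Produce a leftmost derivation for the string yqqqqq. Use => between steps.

S=>yP=>yqP=>yqqP=>yqqqP=>yqqqqP=>yqqqqq

S => yP   [S -> y P]
yP => yqP   [P -> q P]
yqP => yqqP   [P -> q P]
yqqP => yqqqP   [P -> q P]
yqqqP => yqqqqP   [P -> q P]
yqqqqP => yqqqqq   [P -> q]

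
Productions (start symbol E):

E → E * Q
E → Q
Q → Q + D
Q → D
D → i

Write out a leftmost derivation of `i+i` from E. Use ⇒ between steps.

E ⇒ Q   [E → Q]
Q ⇒ Q+D   [Q → Q + D]
Q+D ⇒ D+D   [Q → D]
D+D ⇒ i+D   [D → i]
i+D ⇒ i+i   [D → i]

E ⇒ Q ⇒ Q+D ⇒ D+D ⇒ i+D ⇒ i+i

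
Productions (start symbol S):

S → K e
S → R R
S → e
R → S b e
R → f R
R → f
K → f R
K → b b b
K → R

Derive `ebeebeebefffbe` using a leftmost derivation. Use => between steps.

S=>RR=>SbeR=>KebeR=>RebeR=>SbeebeR=>ebeebeR=>ebeebeSbe=>ebeebeRRbe=>ebeebeSbeRbe=>ebeebeebeRbe=>ebeebeebefRbe=>ebeebeebeffRbe=>ebeebeebefffbe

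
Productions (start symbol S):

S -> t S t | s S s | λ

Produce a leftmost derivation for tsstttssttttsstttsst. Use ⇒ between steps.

S ⇒ tSt ⇒ tsSst ⇒ tssSsst ⇒ tsstStsst ⇒ tssttSttsst ⇒ tsstttStttsst ⇒ tsstttsSstttsst ⇒ tsstttssSsstttsst ⇒ tsstttsstStsstttsst ⇒ tsstttssttSttsstttsst ⇒ tsstttssttttsstttsst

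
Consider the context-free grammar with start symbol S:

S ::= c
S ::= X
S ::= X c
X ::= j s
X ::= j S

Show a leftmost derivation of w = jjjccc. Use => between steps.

S=>X=>jS=>jXc=>jjSc=>jjXcc=>jjjScc=>jjjccc

S => X   [S ::= X]
X => jS   [X ::= j S]
jS => jXc   [S ::= X c]
jXc => jjSc   [X ::= j S]
jjSc => jjXcc   [S ::= X c]
jjXcc => jjjScc   [X ::= j S]
jjjScc => jjjccc   [S ::= c]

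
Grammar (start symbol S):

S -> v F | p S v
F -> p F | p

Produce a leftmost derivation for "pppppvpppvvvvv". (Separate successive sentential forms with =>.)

S => pSv   [S -> p S v]
pSv => ppSvv   [S -> p S v]
ppSvv => pppSvvv   [S -> p S v]
pppSvvv => ppppSvvvv   [S -> p S v]
ppppSvvvv => pppppSvvvvv   [S -> p S v]
pppppSvvvvv => pppppvFvvvvv   [S -> v F]
pppppvFvvvvv => pppppvpFvvvvv   [F -> p F]
pppppvpFvvvvv => pppppvppFvvvvv   [F -> p F]
pppppvppFvvvvv => pppppvpppvvvvv   [F -> p]

S => pSv => ppSvv => pppSvvv => ppppSvvvv => pppppSvvvvv => pppppvFvvvvv => pppppvpFvvvvv => pppppvppFvvvvv => pppppvpppvvvvv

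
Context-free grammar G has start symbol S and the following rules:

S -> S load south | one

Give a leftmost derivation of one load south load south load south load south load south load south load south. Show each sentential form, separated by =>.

S => S load south => S load south load south => S load south load south load south => S load south load south load south load south => S load south load south load south load south load south => S load south load south load south load south load south load south => S load south load south load south load south load south load south load south => one load south load south load south load south load south load south load south

S => S load south   [S -> S load south]
S load south => S load south load south   [S -> S load south]
S load south load south => S load south load south load south   [S -> S load south]
S load south load south load south => S load south load south load south load south   [S -> S load south]
S load south load south load south load south => S load south load south load south load south load south   [S -> S load south]
S load south load south load south load south load south => S load south load south load south load south load south load south   [S -> S load south]
S load south load south load south load south load south load south => S load south load south load south load south load south load south load south   [S -> S load south]
S load south load south load south load south load south load south load south => one load south load south load south load south load south load south load south   [S -> one]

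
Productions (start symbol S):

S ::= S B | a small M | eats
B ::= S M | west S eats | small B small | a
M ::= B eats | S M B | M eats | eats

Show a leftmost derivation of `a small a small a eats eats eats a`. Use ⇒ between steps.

S ⇒ a small M ⇒ a small S M B ⇒ a small a small M M B ⇒ a small a small M eats M B ⇒ a small a small B eats eats M B ⇒ a small a small a eats eats M B ⇒ a small a small a eats eats eats B ⇒ a small a small a eats eats eats a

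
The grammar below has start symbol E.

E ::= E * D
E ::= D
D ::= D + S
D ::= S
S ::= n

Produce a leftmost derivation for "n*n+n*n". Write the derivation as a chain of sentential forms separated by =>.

E => E*D   [E ::= E * D]
E*D => E*D*D   [E ::= E * D]
E*D*D => D*D*D   [E ::= D]
D*D*D => S*D*D   [D ::= S]
S*D*D => n*D*D   [S ::= n]
n*D*D => n*D+S*D   [D ::= D + S]
n*D+S*D => n*S+S*D   [D ::= S]
n*S+S*D => n*n+S*D   [S ::= n]
n*n+S*D => n*n+n*D   [S ::= n]
n*n+n*D => n*n+n*S   [D ::= S]
n*n+n*S => n*n+n*n   [S ::= n]

E => E*D => E*D*D => D*D*D => S*D*D => n*D*D => n*D+S*D => n*S+S*D => n*n+S*D => n*n+n*D => n*n+n*S => n*n+n*n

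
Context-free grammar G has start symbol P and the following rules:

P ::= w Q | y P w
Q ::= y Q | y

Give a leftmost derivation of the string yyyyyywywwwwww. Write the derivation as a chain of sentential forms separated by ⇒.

P ⇒ yPw   [P ::= y P w]
yPw ⇒ yyPww   [P ::= y P w]
yyPww ⇒ yyyPwww   [P ::= y P w]
yyyPwww ⇒ yyyyPwwww   [P ::= y P w]
yyyyPwwww ⇒ yyyyyPwwwww   [P ::= y P w]
yyyyyPwwwww ⇒ yyyyyyPwwwwww   [P ::= y P w]
yyyyyyPwwwwww ⇒ yyyyyywQwwwwww   [P ::= w Q]
yyyyyywQwwwwww ⇒ yyyyyywywwwwww   [Q ::= y]

P⇒yPw⇒yyPww⇒yyyPwww⇒yyyyPwwww⇒yyyyyPwwwww⇒yyyyyyPwwwwww⇒yyyyyywQwwwwww⇒yyyyyywywwwwww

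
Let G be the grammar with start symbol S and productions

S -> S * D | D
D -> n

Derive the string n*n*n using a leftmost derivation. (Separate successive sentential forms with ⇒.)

S ⇒ S*D   [S -> S * D]
S*D ⇒ S*D*D   [S -> S * D]
S*D*D ⇒ D*D*D   [S -> D]
D*D*D ⇒ n*D*D   [D -> n]
n*D*D ⇒ n*n*D   [D -> n]
n*n*D ⇒ n*n*n   [D -> n]

S ⇒ S*D ⇒ S*D*D ⇒ D*D*D ⇒ n*D*D ⇒ n*n*D ⇒ n*n*n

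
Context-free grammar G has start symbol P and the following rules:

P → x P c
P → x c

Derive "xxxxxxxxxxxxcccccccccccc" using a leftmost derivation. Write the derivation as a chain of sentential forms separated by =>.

P=>xPc=>xxPcc=>xxxPccc=>xxxxPcccc=>xxxxxPccccc=>xxxxxxPcccccc=>xxxxxxxPccccccc=>xxxxxxxxPcccccccc=>xxxxxxxxxPccccccccc=>xxxxxxxxxxPcccccccccc=>xxxxxxxxxxxPccccccccccc=>xxxxxxxxxxxxcccccccccccc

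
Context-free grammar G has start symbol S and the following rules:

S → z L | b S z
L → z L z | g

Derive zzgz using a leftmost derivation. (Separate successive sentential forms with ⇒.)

S ⇒ zL   [S → z L]
zL ⇒ zzLz   [L → z L z]
zzLz ⇒ zzgz   [L → g]

S⇒zL⇒zzLz⇒zzgz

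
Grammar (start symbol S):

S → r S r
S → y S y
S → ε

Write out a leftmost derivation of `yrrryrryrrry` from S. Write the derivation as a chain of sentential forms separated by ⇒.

S⇒ySy⇒yrSry⇒yrrSrry⇒yrrrSrrry⇒yrrrySyrrry⇒yrrryrSryrrry⇒yrrryrryrrry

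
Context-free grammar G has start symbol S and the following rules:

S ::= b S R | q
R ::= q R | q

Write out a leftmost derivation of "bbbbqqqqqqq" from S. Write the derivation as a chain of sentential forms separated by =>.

S => bSR => bbSRR => bbbSRRR => bbbbSRRRR => bbbbqRRRR => bbbbqqRRRR => bbbbqqqRRR => bbbbqqqqRR => bbbbqqqqqR => bbbbqqqqqqR => bbbbqqqqqqq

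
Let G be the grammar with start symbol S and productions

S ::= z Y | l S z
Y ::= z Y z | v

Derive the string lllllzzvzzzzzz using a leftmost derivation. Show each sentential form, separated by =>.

S => lSz   [S ::= l S z]
lSz => llSzz   [S ::= l S z]
llSzz => lllSzzz   [S ::= l S z]
lllSzzz => llllSzzzz   [S ::= l S z]
llllSzzzz => lllllSzzzzz   [S ::= l S z]
lllllSzzzzz => lllllzYzzzzz   [S ::= z Y]
lllllzYzzzzz => lllllzzYzzzzzz   [Y ::= z Y z]
lllllzzYzzzzzz => lllllzzvzzzzzz   [Y ::= v]

S=>lSz=>llSzz=>lllSzzz=>llllSzzzz=>lllllSzzzzz=>lllllzYzzzzz=>lllllzzYzzzzzz=>lllllzzvzzzzzz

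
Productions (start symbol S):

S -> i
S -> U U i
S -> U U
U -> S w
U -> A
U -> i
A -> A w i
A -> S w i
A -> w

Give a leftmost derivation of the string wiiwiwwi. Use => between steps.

S=>UU=>SwU=>UUwU=>AUwU=>SwiUwU=>UUiwiUwU=>AUiwiUwU=>wUiwiUwU=>wiiwiUwU=>wiiwiAwU=>wiiwiwwU=>wiiwiwwi

S => UU   [S -> U U]
UU => SwU   [U -> S w]
SwU => UUwU   [S -> U U]
UUwU => AUwU   [U -> A]
AUwU => SwiUwU   [A -> S w i]
SwiUwU => UUiwiUwU   [S -> U U i]
UUiwiUwU => AUiwiUwU   [U -> A]
AUiwiUwU => wUiwiUwU   [A -> w]
wUiwiUwU => wiiwiUwU   [U -> i]
wiiwiUwU => wiiwiAwU   [U -> A]
wiiwiAwU => wiiwiwwU   [A -> w]
wiiwiwwU => wiiwiwwi   [U -> i]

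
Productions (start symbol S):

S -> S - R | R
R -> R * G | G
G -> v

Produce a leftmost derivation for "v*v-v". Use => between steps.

S => S-R   [S -> S - R]
S-R => R-R   [S -> R]
R-R => R*G-R   [R -> R * G]
R*G-R => G*G-R   [R -> G]
G*G-R => v*G-R   [G -> v]
v*G-R => v*v-R   [G -> v]
v*v-R => v*v-G   [R -> G]
v*v-G => v*v-v   [G -> v]

S=>S-R=>R-R=>R*G-R=>G*G-R=>v*G-R=>v*v-R=>v*v-G=>v*v-v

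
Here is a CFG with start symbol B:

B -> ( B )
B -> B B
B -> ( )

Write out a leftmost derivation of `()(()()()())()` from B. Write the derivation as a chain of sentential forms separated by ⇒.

B ⇒ BB   [B -> B B]
BB ⇒ BBB   [B -> B B]
BBB ⇒ ()BB   [B -> ( )]
()BB ⇒ ()(B)B   [B -> ( B )]
()(B)B ⇒ ()(BB)B   [B -> B B]
()(BB)B ⇒ ()(BBB)B   [B -> B B]
()(BBB)B ⇒ ()(BBBB)B   [B -> B B]
()(BBBB)B ⇒ ()(()BBB)B   [B -> ( )]
()(()BBB)B ⇒ ()(()()BB)B   [B -> ( )]
()(()()BB)B ⇒ ()(()()()B)B   [B -> ( )]
()(()()()B)B ⇒ ()(()()()())B   [B -> ( )]
()(()()()())B ⇒ ()(()()()())()   [B -> ( )]

B⇒BB⇒BBB⇒()BB⇒()(B)B⇒()(BB)B⇒()(BBB)B⇒()(BBBB)B⇒()(()BBB)B⇒()(()()BB)B⇒()(()()()B)B⇒()(()()()())B⇒()(()()()())()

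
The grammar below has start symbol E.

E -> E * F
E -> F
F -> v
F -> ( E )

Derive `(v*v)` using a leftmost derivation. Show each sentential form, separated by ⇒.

E ⇒ F ⇒ (E) ⇒ (E*F) ⇒ (F*F) ⇒ (v*F) ⇒ (v*v)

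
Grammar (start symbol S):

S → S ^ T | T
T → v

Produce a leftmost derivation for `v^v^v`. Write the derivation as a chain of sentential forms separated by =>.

S => S^T => S^T^T => T^T^T => v^T^T => v^v^T => v^v^v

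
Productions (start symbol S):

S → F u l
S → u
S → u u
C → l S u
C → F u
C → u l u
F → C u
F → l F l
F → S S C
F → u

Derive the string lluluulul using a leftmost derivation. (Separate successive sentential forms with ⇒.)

S ⇒ Ful ⇒ lFlul ⇒ lCulul ⇒ lFuulul ⇒ llFluulul ⇒ lluluulul

S ⇒ Ful   [S → F u l]
Ful ⇒ lFlul   [F → l F l]
lFlul ⇒ lCulul   [F → C u]
lCulul ⇒ lFuulul   [C → F u]
lFuulul ⇒ llFluulul   [F → l F l]
llFluulul ⇒ lluluulul   [F → u]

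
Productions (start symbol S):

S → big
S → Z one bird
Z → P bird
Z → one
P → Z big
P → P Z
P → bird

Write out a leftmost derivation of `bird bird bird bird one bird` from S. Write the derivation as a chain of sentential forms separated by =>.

S => Z one bird => P bird one bird => P Z bird one bird => bird Z bird one bird => bird P bird bird one bird => bird bird bird bird one bird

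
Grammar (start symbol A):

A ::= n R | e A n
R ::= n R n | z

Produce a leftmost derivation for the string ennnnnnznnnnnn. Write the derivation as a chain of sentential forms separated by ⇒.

A ⇒ eAn ⇒ enRn ⇒ ennRnn ⇒ ennnRnnn ⇒ ennnnRnnnn ⇒ ennnnnRnnnnn ⇒ ennnnnnRnnnnnn ⇒ ennnnnnznnnnnn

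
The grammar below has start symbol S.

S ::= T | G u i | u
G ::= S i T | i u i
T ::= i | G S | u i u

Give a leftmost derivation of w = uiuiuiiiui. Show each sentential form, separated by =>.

S => Gui   [S ::= G u i]
Gui => SiTui   [G ::= S i T]
SiTui => uiTui   [S ::= u]
uiTui => uiGSui   [T ::= G S]
uiGSui => uiSiTSui   [G ::= S i T]
uiSiTSui => uiTiTSui   [S ::= T]
uiTiTSui => uiuiuiTSui   [T ::= u i u]
uiuiuiTSui => uiuiuiiSui   [T ::= i]
uiuiuiiSui => uiuiuiiTui   [S ::= T]
uiuiuiiTui => uiuiuiiiui   [T ::= i]

S => Gui => SiTui => uiTui => uiGSui => uiSiTSui => uiTiTSui => uiuiuiTSui => uiuiuiiSui => uiuiuiiTui => uiuiuiiiui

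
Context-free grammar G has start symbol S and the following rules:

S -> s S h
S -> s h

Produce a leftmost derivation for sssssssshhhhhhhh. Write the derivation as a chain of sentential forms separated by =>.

S => sSh   [S -> s S h]
sSh => ssShh   [S -> s S h]
ssShh => sssShhh   [S -> s S h]
sssShhh => ssssShhhh   [S -> s S h]
ssssShhhh => sssssShhhhh   [S -> s S h]
sssssShhhhh => ssssssShhhhhh   [S -> s S h]
ssssssShhhhhh => sssssssShhhhhhh   [S -> s S h]
sssssssShhhhhhh => sssssssshhhhhhhh   [S -> s h]

S => sSh => ssShh => sssShhh => ssssShhhh => sssssShhhhh => ssssssShhhhhh => sssssssShhhhhhh => sssssssshhhhhhhh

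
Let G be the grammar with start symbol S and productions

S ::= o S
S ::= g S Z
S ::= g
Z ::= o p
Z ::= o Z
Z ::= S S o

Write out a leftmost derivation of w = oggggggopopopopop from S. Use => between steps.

S => oS => ogSZ => oggSZZ => ogggSZZZ => oggggSZZZZ => ogggggSZZZZZ => oggggggZZZZZ => oggggggopZZZZ => oggggggopopZZZ => oggggggopopopZZ => oggggggopopopopZ => oggggggopopopopop

S => oS   [S ::= o S]
oS => ogSZ   [S ::= g S Z]
ogSZ => oggSZZ   [S ::= g S Z]
oggSZZ => ogggSZZZ   [S ::= g S Z]
ogggSZZZ => oggggSZZZZ   [S ::= g S Z]
oggggSZZZZ => ogggggSZZZZZ   [S ::= g S Z]
ogggggSZZZZZ => oggggggZZZZZ   [S ::= g]
oggggggZZZZZ => oggggggopZZZZ   [Z ::= o p]
oggggggopZZZZ => oggggggopopZZZ   [Z ::= o p]
oggggggopopZZZ => oggggggopopopZZ   [Z ::= o p]
oggggggopopopZZ => oggggggopopopopZ   [Z ::= o p]
oggggggopopopopZ => oggggggopopopopop   [Z ::= o p]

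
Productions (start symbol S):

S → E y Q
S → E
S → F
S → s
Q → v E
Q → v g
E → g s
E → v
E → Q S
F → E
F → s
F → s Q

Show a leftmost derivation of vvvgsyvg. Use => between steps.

S => EyQ => QSyQ => vESyQ => vvSyQ => vvEyQ => vvQSyQ => vvvgSyQ => vvvgFyQ => vvvgsyQ => vvvgsyvg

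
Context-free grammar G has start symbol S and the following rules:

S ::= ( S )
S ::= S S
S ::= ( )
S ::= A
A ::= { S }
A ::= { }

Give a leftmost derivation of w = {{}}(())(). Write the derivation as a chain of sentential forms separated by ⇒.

S ⇒ SS ⇒ AS ⇒ {S}S ⇒ {A}S ⇒ {{}}S ⇒ {{}}SS ⇒ {{}}(S)S ⇒ {{}}(())S ⇒ {{}}(())()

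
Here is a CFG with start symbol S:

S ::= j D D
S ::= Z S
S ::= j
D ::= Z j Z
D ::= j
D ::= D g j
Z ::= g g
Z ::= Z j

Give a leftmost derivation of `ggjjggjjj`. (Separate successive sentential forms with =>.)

S=>ZS=>ZjS=>ZjjS=>ggjjS=>ggjjZS=>ggjjZjS=>ggjjZjjS=>ggjjggjjS=>ggjjggjjj

S => ZS   [S ::= Z S]
ZS => ZjS   [Z ::= Z j]
ZjS => ZjjS   [Z ::= Z j]
ZjjS => ggjjS   [Z ::= g g]
ggjjS => ggjjZS   [S ::= Z S]
ggjjZS => ggjjZjS   [Z ::= Z j]
ggjjZjS => ggjjZjjS   [Z ::= Z j]
ggjjZjjS => ggjjggjjS   [Z ::= g g]
ggjjggjjS => ggjjggjjj   [S ::= j]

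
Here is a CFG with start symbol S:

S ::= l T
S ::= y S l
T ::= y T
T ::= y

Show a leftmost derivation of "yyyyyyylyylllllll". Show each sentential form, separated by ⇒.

S ⇒ ySl   [S ::= y S l]
ySl ⇒ yySll   [S ::= y S l]
yySll ⇒ yyySlll   [S ::= y S l]
yyySlll ⇒ yyyySllll   [S ::= y S l]
yyyySllll ⇒ yyyyySlllll   [S ::= y S l]
yyyyySlllll ⇒ yyyyyySllllll   [S ::= y S l]
yyyyyySllllll ⇒ yyyyyyySlllllll   [S ::= y S l]
yyyyyyySlllllll ⇒ yyyyyyylTlllllll   [S ::= l T]
yyyyyyylTlllllll ⇒ yyyyyyylyTlllllll   [T ::= y T]
yyyyyyylyTlllllll ⇒ yyyyyyylyylllllll   [T ::= y]

S⇒ySl⇒yySll⇒yyySlll⇒yyyySllll⇒yyyyySlllll⇒yyyyyySllllll⇒yyyyyyySlllllll⇒yyyyyyylTlllllll⇒yyyyyyylyTlllllll⇒yyyyyyylyylllllll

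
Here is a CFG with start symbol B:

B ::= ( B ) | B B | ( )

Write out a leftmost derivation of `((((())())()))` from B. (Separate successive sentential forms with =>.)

B => (B) => ((B)) => ((BB)) => (((B)B)) => (((BB)B)) => ((((B)B)B)) => ((((())B)B)) => ((((())())B)) => ((((())())()))

B => (B)   [B ::= ( B )]
(B) => ((B))   [B ::= ( B )]
((B)) => ((BB))   [B ::= B B]
((BB)) => (((B)B))   [B ::= ( B )]
(((B)B)) => (((BB)B))   [B ::= B B]
(((BB)B)) => ((((B)B)B))   [B ::= ( B )]
((((B)B)B)) => ((((())B)B))   [B ::= ( )]
((((())B)B)) => ((((())())B))   [B ::= ( )]
((((())())B)) => ((((())())()))   [B ::= ( )]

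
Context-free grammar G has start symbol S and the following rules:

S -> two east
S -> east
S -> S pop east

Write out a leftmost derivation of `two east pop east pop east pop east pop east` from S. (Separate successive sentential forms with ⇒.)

S ⇒ S pop east ⇒ S pop east pop east ⇒ S pop east pop east pop east ⇒ S pop east pop east pop east pop east ⇒ two east pop east pop east pop east pop east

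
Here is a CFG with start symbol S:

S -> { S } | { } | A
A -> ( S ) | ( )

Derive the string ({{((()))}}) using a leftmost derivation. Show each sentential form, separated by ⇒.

S ⇒ A   [S -> A]
A ⇒ (S)   [A -> ( S )]
(S) ⇒ ({S})   [S -> { S }]
({S}) ⇒ ({{S}})   [S -> { S }]
({{S}}) ⇒ ({{A}})   [S -> A]
({{A}}) ⇒ ({{(S)}})   [A -> ( S )]
({{(S)}}) ⇒ ({{(A)}})   [S -> A]
({{(A)}}) ⇒ ({{((S))}})   [A -> ( S )]
({{((S))}}) ⇒ ({{((A))}})   [S -> A]
({{((A))}}) ⇒ ({{((()))}})   [A -> ( )]

S ⇒ A ⇒ (S) ⇒ ({S}) ⇒ ({{S}}) ⇒ ({{A}}) ⇒ ({{(S)}}) ⇒ ({{(A)}}) ⇒ ({{((S))}}) ⇒ ({{((A))}}) ⇒ ({{((()))}})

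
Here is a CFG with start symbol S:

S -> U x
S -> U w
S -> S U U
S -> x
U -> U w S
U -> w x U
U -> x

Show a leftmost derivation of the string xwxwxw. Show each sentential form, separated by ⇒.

S ⇒ Uw ⇒ UwSw ⇒ UwSwSw ⇒ xwSwSw ⇒ xwxwSw ⇒ xwxwxw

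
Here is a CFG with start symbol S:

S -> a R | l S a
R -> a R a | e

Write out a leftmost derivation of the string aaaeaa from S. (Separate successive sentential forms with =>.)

S => aR   [S -> a R]
aR => aaRa   [R -> a R a]
aaRa => aaaRaa   [R -> a R a]
aaaRaa => aaaeaa   [R -> e]

S => aR => aaRa => aaaRaa => aaaeaa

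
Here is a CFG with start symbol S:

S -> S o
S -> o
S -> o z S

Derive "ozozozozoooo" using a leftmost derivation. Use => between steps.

S => ozS   [S -> o z S]
ozS => ozozS   [S -> o z S]
ozozS => ozozSo   [S -> S o]
ozozSo => ozozozSo   [S -> o z S]
ozozozSo => ozozozSoo   [S -> S o]
ozozozSoo => ozozozozSoo   [S -> o z S]
ozozozozSoo => ozozozozSooo   [S -> S o]
ozozozozSooo => ozozozozoooo   [S -> o]

S=>ozS=>ozozS=>ozozSo=>ozozozSo=>ozozozSoo=>ozozozozSoo=>ozozozozSooo=>ozozozozoooo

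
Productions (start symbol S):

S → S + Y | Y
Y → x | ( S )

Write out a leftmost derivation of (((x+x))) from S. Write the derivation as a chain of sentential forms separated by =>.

S=>Y=>(S)=>(Y)=>((S))=>((Y))=>(((S)))=>(((S+Y)))=>(((Y+Y)))=>(((x+Y)))=>(((x+x)))

S => Y   [S → Y]
Y => (S)   [Y → ( S )]
(S) => (Y)   [S → Y]
(Y) => ((S))   [Y → ( S )]
((S)) => ((Y))   [S → Y]
((Y)) => (((S)))   [Y → ( S )]
(((S))) => (((S+Y)))   [S → S + Y]
(((S+Y))) => (((Y+Y)))   [S → Y]
(((Y+Y))) => (((x+Y)))   [Y → x]
(((x+Y))) => (((x+x)))   [Y → x]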